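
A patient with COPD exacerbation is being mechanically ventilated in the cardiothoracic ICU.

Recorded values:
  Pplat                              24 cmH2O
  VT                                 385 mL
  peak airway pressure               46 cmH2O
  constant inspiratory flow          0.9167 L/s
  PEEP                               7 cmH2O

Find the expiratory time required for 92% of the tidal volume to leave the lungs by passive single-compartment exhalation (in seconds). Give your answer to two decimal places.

R = (PIP − Pplat)/V̇ = (46 − 24) / 0.9167 = 22.0/0.9167 = 23.999 cmH2O·s/L.
C = Vt/(Pplat − PEEP) = 385.0 / (24 − 7) = 385.0/17.0 = 22.647 mL/cmH2O.
τ = R × C = 23.999 × 0.02265 L/cmH2O = 0.5436 s.
t = −τ·ln(1 − 0.92) = −0.5436·ln(0.08) = 1.373 s.

1.37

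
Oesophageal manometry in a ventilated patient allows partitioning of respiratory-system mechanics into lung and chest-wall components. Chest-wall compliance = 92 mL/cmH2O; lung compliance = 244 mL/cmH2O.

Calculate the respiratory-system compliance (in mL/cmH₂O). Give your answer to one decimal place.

66.8

Lung and chest wall are elastances in series: 1/Crs = 1/CL + 1/Ccw.
1/Crs = 1/244 + 1/92 = 0.01497.
Crs = 66.8 mL/cmH2O.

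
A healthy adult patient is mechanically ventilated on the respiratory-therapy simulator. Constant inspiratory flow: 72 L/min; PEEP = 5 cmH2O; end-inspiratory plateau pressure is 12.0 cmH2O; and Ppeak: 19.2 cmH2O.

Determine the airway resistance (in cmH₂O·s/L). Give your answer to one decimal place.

Flow: 72 L/min ÷ 60 = 1.2 L/s.
Raw = (PIP − Pplat) / flow = (19.2 − 12.0) / 1.2 = 7.2 / 1.2 = 6.0 cmH2O·s/L.

6.0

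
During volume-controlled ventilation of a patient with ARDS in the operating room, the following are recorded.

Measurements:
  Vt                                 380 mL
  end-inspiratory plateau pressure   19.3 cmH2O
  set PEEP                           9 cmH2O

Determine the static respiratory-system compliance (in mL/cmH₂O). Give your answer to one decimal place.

Cstat = Vt / (Pplat − PEEP) = 380 / (19.3 − 9) = 380 / 10.3 = 36.893 mL/cmH2O.

36.9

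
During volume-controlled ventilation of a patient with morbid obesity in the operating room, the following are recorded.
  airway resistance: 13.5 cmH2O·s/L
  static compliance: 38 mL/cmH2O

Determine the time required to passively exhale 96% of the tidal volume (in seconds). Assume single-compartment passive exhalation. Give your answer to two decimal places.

1.65

τ = R × C = 13.5 × 38 mL/cmH2O = 13.5 × 0.038 L/cmH2O = 0.513 s.
Exhaled fraction f = 1 − e^(−t/τ) → t = −τ·ln(1 − f) = −0.513·ln(0.04) = 1.651 s.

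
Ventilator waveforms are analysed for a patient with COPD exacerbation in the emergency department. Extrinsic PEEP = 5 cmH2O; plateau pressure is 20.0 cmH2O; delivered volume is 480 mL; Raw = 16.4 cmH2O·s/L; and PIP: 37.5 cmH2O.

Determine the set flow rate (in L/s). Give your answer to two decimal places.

flow = (PIP − Pplat) / Raw = 17.5 / 16.4 = 1.067 L/s.

1.07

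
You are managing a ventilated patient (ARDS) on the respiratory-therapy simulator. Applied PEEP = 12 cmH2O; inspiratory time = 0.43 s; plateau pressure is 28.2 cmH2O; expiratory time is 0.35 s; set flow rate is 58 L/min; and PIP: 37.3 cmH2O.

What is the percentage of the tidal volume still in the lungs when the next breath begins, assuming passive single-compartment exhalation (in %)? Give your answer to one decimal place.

Flow: 58 L/min ÷ 60 = 0.9667 L/s.
Vt = flow × Ti = 0.9667 L/s × 0.43 s × 1000 mL/L = 415.68 mL.
R = (PIP − Pplat)/V̇ = (37.3 − 28.2) / 0.9667 = 9.1/0.9667 = 9.413 cmH2O·s/L.
C = Vt/(Pplat − PEEP) = 415.68 / (28.2 − 12) = 415.68/16.2 = 25.659 mL/cmH2O.
τ = R × C = 9.413 × 0.02566 L/cmH2O = 0.2415 s.
Fraction remaining at end-expiration = e^(−Te/τ) = e^(−0.35/0.2415) = 0.2347 → 23.47%.

23.5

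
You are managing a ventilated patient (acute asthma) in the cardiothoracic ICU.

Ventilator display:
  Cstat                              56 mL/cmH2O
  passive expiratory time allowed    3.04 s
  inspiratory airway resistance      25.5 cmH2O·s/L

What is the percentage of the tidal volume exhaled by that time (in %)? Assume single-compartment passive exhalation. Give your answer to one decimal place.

88.1

τ = R × C = 25.5 × 56 mL/cmH2O = 25.5 × 0.056 L/cmH2O = 1.428 s.
Passive exhalation: V(t)/V₀ = e^(−t/τ) = e^(−3.04/1.428) = 0.119.
Fraction exhaled = 1 − 0.119 = 0.881 → 88.1%.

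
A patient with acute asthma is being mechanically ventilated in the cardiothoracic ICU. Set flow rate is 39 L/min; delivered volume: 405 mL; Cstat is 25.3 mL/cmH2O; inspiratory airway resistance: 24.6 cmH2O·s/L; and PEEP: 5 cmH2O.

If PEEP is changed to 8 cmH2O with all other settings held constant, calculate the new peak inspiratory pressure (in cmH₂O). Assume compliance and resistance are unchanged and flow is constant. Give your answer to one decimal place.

Flow: 39 L/min ÷ 60 = 0.65 L/s.
PIP = Vt/C + R·V̇ + PEEP (constant-flow equation of motion).
Only the baseline term changes: ΔPIP = ΔPEEP = 8 − 5 = 3.0 cmH2O.
Original PIP = 405/25.3 + 24.6×0.65 + 5 = 36.998 cmH2O; new PIP = 36.998 + (3.0) = 39.998 cmH2O.

40.0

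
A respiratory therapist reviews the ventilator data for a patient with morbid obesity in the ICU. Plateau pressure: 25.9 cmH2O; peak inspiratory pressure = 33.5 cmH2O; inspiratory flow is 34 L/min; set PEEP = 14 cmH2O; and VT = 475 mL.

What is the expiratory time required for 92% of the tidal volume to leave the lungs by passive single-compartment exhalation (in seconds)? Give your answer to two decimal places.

Flow: 34 L/min ÷ 60 = 0.5667 L/s.
R = (PIP − Pplat)/V̇ = (33.5 − 25.9) / 0.5667 = 7.6/0.5667 = 13.411 cmH2O·s/L.
C = Vt/(Pplat − PEEP) = 475.0 / (25.9 − 14) = 475.0/11.9 = 39.916 mL/cmH2O.
τ = R × C = 13.411 × 0.03992 L/cmH2O = 0.5354 s.
t = −τ·ln(1 − 0.92) = −0.5354·ln(0.08) = 1.352 s.

1.35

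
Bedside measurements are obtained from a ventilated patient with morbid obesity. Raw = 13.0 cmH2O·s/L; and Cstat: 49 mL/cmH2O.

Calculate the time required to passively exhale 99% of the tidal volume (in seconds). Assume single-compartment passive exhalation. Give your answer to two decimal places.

τ = R × C = 13.0 × 49 mL/cmH2O = 13.0 × 0.049 L/cmH2O = 0.637 s.
Exhaled fraction f = 1 − e^(−t/τ) → t = −τ·ln(1 − f) = −0.637·ln(0.01) = 2.933 s.

2.93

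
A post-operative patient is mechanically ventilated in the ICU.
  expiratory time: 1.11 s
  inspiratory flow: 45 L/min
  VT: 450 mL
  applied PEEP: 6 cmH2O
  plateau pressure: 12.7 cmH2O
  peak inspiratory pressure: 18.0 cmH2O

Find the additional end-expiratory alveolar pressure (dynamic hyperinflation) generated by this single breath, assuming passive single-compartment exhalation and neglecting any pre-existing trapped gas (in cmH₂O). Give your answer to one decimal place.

Flow: 45 L/min ÷ 60 = 0.75 L/s.
R = (PIP − Pplat)/V̇ = (18.0 − 12.7) / 0.75 = 5.3/0.75 = 7.067 cmH2O·s/L.
C = Vt/(Pplat − PEEP) = 450.0 / (12.7 − 6) = 450.0/6.7 = 67.164 mL/cmH2O.
τ = R × C = 7.067 × 0.06716 L/cmH2O = 0.4746 s.
Fraction remaining = e^(−Te/τ) = e^(−1.11/0.4746) = 0.09644; trapped volume = 450.0 × 0.09644 = 43.398 mL.
Additional alveolar pressure from trapping ≈ V_trapped / C = 43.398 / 67.164 = 0.6461 cmH2O.

0.6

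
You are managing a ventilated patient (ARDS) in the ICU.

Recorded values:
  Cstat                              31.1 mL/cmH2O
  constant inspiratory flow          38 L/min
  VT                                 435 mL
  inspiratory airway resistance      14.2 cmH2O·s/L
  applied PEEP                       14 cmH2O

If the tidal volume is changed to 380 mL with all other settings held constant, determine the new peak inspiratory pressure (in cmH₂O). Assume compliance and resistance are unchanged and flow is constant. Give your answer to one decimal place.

35.2

Flow: 38 L/min ÷ 60 = 0.6333 L/s.
PIP = Vt/C + R·V̇ + PEEP (constant-flow equation of motion).
Only the elastic term changes: ΔPIP = ΔVt / C = (380 − 435) / 31.1 = -1.768 cmH2O.
Original PIP = 435/31.1 + 14.2×0.6333 + 14 = 36.98 cmH2O; new PIP = 36.98 + (-1.768) = 35.212 cmH2O.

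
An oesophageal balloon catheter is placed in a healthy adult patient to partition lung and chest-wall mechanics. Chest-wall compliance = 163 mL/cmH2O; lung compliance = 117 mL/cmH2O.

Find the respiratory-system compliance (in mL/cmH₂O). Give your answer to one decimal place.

68.1

Lung and chest wall are elastances in series: 1/Crs = 1/CL + 1/Ccw.
1/Crs = 1/117 + 1/163 = 0.01468.
Crs = 68.12 mL/cmH2O.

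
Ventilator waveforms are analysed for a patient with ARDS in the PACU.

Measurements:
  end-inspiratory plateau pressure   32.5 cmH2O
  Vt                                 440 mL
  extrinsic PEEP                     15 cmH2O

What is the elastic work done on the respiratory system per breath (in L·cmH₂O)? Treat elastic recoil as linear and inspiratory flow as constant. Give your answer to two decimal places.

3.85

Elastic work ≈ ½ × (Pplat − PEEP) × Vt = 0.5 × (32.5 − 15) × 0.440 L = 0.5 × 17.5 × 0.440 = 3.85 L·cmH2O.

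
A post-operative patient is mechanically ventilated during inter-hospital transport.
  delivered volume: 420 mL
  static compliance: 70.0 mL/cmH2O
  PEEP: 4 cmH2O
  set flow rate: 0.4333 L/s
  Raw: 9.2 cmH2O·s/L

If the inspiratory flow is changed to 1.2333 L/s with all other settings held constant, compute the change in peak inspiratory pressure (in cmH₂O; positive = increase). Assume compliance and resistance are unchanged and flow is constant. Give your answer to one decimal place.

7.4

PIP = Vt/C + R·V̇ + PEEP (constant-flow equation of motion).
Only the resistive term changes: ΔPIP = R × ΔV̇ = 9.2 × (1.2333 − 0.4333) = 9.2 × 0.8 = 7.36 cmH2O.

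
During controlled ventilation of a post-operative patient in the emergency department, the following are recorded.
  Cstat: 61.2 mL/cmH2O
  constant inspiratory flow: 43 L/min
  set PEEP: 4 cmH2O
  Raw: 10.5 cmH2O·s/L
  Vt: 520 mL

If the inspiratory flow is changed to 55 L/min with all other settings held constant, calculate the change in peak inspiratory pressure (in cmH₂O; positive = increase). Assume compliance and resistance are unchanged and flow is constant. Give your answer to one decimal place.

2.1

Flow: 43 L/min ÷ 60 = 0.7167 L/s.
New flow: 55 L/min ÷ 60 = 0.9167 L/s.
PIP = Vt/C + R·V̇ + PEEP (constant-flow equation of motion).
Only the resistive term changes: ΔPIP = R × ΔV̇ = 10.5 × (0.9167 − 0.7167) = 10.5 × 0.2 = 2.1 cmH2O.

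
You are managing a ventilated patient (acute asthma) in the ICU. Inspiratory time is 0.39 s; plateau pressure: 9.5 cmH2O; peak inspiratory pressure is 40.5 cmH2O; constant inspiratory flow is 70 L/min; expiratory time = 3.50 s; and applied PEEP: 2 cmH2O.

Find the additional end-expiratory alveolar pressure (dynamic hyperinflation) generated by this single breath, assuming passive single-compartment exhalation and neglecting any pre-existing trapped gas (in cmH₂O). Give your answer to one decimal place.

0.9

Flow: 70 L/min ÷ 60 = 1.1667 L/s.
Vt = flow × Ti = 1.1667 L/s × 0.39 s × 1000 mL/L = 455.01 mL.
R = (PIP − Pplat)/V̇ = (40.5 − 9.5) / 1.1667 = 31.0/1.1667 = 26.571 cmH2O·s/L.
C = Vt/(Pplat − PEEP) = 455.01 / (9.5 − 2) = 455.01/7.5 = 60.668 mL/cmH2O.
τ = R × C = 26.571 × 0.06067 L/cmH2O = 1.612 s.
Fraction remaining = e^(−Te/τ) = e^(−3.50/1.612) = 0.114; trapped volume = 455.01 × 0.114 = 51.871 mL.
Additional alveolar pressure from trapping ≈ V_trapped / C = 51.871 / 60.668 = 0.855 cmH2O.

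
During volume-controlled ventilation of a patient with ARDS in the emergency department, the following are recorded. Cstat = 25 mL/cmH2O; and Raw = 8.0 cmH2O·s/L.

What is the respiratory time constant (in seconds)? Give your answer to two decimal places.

0.20

τ = R × C = 8.0 × 25 mL/cmH2O = 8.0 × 0.025 L/cmH2O = 0.2 s.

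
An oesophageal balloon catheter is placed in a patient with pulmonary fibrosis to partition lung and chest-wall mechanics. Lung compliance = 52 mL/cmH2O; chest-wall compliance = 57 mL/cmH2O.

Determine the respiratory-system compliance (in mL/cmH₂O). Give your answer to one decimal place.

Lung and chest wall are elastances in series: 1/Crs = 1/CL + 1/Ccw.
1/Crs = 1/52 + 1/57 = 0.03677.
Crs = 27.196 mL/cmH2O.

27.2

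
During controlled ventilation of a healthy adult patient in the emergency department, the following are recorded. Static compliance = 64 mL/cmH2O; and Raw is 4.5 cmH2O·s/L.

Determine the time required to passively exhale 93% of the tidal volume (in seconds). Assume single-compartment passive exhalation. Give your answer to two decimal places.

τ = R × C = 4.5 × 64 mL/cmH2O = 4.5 × 0.064 L/cmH2O = 0.288 s.
Exhaled fraction f = 1 − e^(−t/τ) → t = −τ·ln(1 − f) = −0.288·ln(0.07) = 0.7659 s.

0.77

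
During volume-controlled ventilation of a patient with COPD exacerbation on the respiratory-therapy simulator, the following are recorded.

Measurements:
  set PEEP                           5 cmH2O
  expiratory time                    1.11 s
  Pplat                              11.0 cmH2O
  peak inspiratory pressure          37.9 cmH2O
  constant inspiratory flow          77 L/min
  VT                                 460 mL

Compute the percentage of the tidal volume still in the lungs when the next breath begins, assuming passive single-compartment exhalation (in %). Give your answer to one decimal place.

Flow: 77 L/min ÷ 60 = 1.2833 L/s.
R = (PIP − Pplat)/V̇ = (37.9 − 11.0) / 1.2833 = 26.9/1.2833 = 20.962 cmH2O·s/L.
C = Vt/(Pplat − PEEP) = 460.0 / (11.0 − 5) = 460.0/6.0 = 76.667 mL/cmH2O.
τ = R × C = 20.962 × 0.07667 L/cmH2O = 1.607 s.
Fraction remaining at end-expiration = e^(−Te/τ) = e^(−1.11/1.607) = 0.5012 → 50.12%.

50.1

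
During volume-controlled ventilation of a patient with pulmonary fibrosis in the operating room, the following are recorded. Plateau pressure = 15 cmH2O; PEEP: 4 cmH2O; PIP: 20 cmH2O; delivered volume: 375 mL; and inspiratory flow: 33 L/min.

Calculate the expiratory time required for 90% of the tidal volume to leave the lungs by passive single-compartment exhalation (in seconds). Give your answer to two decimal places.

0.71

Flow: 33 L/min ÷ 60 = 0.55 L/s.
R = (PIP − Pplat)/V̇ = (20 − 15) / 0.55 = 5.0/0.55 = 9.091 cmH2O·s/L.
C = Vt/(Pplat − PEEP) = 375.0 / (15 − 4) = 375.0/11.0 = 34.091 mL/cmH2O.
τ = R × C = 9.091 × 0.03409 L/cmH2O = 0.3099 s.
t = −τ·ln(1 − 0.90) = −0.3099·ln(0.1) = 0.7136 s.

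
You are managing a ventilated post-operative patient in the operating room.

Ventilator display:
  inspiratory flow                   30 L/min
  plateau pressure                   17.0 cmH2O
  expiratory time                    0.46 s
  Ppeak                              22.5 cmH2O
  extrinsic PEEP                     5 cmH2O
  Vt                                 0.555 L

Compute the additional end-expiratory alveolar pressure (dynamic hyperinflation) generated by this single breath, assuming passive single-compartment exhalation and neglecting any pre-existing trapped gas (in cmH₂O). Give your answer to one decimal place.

Flow: 30 L/min ÷ 60 = 0.5 L/s.
R = (PIP − Pplat)/V̇ = (22.5 − 17.0) / 0.5 = 5.5/0.5 = 11.0 cmH2O·s/L.
C = Vt/(Pplat − PEEP) = 555.0 / (17.0 − 5) = 555.0/12.0 = 46.25 mL/cmH2O.
τ = R × C = 11.0 × 0.04625 L/cmH2O = 0.5088 s.
Fraction remaining = e^(−Te/τ) = e^(−0.46/0.5088) = 0.4049; trapped volume = 555.0 × 0.4049 = 224.72 mL.
Additional alveolar pressure from trapping ≈ V_trapped / C = 224.72 / 46.25 = 4.859 cmH2O.

4.9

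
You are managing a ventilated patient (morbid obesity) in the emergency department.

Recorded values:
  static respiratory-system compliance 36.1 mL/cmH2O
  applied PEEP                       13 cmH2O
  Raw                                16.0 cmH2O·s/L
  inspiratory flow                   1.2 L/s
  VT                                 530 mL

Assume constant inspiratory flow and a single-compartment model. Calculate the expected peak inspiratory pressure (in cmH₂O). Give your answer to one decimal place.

46.9

Equation of motion (constant flow): PIP = Vt/C + R·V̇ + PEEP.
PIP = 530/36.1 + 16.0×1.2 + 13 = 14.681 + 19.2 + 13 = 46.881 cmH2O.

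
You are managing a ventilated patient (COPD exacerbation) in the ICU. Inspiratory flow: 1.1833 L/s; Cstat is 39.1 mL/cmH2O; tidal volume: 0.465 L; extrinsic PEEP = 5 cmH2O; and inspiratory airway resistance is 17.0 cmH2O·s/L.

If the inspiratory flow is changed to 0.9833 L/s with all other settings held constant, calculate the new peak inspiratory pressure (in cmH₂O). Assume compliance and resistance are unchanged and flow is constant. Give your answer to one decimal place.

33.6

PIP = Vt/C + R·V̇ + PEEP (constant-flow equation of motion).
Only the resistive term changes: ΔPIP = R × ΔV̇ = 17.0 × (0.9833 − 1.1833) = 17.0 × -0.2 = -3.4 cmH2O.
Original PIP = 465/39.1 + 17.0×1.1833 + 5 = 37.009 cmH2O; new PIP = 37.009 + (-3.4) = 33.609 cmH2O.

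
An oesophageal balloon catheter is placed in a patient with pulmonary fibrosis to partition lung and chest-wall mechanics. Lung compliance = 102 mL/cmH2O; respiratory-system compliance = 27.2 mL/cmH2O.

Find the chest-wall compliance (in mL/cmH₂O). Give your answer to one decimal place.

37.1

1/Ccw = 1/Crs − 1/CL.
1/Ccw = 1/27.2 − 1/102 = 0.02696.
Ccw = 37.092 mL/cmH2O.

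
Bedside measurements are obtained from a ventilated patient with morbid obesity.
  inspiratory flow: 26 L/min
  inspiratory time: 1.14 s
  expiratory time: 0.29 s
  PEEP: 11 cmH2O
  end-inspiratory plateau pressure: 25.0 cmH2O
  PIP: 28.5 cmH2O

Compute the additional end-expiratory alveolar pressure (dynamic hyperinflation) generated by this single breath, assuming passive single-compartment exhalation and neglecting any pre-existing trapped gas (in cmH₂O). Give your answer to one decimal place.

5.1

Flow: 26 L/min ÷ 60 = 0.4333 L/s.
Vt = flow × Ti = 0.4333 L/s × 1.14 s × 1000 mL/L = 493.96 mL.
R = (PIP − Pplat)/V̇ = (28.5 − 25.0) / 0.4333 = 3.5/0.4333 = 8.078 cmH2O·s/L.
C = Vt/(Pplat − PEEP) = 493.96 / (25.0 − 11) = 493.96/14.0 = 35.283 mL/cmH2O.
τ = R × C = 8.078 × 0.03528 L/cmH2O = 0.285 s.
Fraction remaining = e^(−Te/τ) = e^(−0.29/0.285) = 0.3615; trapped volume = 493.96 × 0.3615 = 178.57 mL.
Additional alveolar pressure from trapping ≈ V_trapped / C = 178.57 / 35.283 = 5.061 cmH2O.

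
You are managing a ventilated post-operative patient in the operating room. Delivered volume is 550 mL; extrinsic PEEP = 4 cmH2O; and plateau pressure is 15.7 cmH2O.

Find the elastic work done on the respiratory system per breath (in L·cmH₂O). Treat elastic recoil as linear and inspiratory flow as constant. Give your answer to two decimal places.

3.22

Elastic work ≈ ½ × (Pplat − PEEP) × Vt = 0.5 × (15.7 − 4) × 0.550 L = 0.5 × 11.7 × 0.550 = 3.218 L·cmH2O.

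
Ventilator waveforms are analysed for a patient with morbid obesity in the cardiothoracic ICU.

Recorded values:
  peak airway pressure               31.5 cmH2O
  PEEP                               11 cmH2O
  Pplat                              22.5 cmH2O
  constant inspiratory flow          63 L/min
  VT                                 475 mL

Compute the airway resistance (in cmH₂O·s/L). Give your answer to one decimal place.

Flow: 63 L/min ÷ 60 = 1.05 L/s.
Raw = (PIP − Pplat) / flow = (31.5 − 22.5) / 1.05 = 9.0 / 1.05 = 8.571 cmH2O·s/L.

8.6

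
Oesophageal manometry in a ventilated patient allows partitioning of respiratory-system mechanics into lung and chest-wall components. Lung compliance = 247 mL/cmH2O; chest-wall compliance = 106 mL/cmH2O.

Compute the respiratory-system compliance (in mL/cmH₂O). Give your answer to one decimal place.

74.2

Lung and chest wall are elastances in series: 1/Crs = 1/CL + 1/Ccw.
1/Crs = 1/247 + 1/106 = 0.01348.
Crs = 74.184 mL/cmH2O.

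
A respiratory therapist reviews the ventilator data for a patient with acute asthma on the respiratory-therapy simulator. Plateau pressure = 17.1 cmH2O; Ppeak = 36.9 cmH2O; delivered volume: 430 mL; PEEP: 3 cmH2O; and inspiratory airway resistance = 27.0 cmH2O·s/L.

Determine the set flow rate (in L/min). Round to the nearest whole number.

44

flow = (PIP − Pplat) / Raw = (36.9 − 17.1) / 27.0 = 0.7333 L/s × 60 = 43.998 L/min.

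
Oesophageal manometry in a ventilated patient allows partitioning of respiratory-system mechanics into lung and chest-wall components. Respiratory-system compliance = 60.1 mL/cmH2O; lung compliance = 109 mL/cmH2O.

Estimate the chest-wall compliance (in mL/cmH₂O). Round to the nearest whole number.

1/Ccw = 1/Crs − 1/CL.
1/Ccw = 1/60.1 − 1/109 = 0.007465.
Ccw = 133.96 mL/cmH2O.

134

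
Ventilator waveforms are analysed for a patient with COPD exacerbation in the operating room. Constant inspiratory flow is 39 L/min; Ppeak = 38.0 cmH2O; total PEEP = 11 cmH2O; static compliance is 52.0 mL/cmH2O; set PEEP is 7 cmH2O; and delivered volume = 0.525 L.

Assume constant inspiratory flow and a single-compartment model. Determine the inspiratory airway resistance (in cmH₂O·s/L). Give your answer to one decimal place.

Flow: 39 L/min ÷ 60 = 0.65 L/s.
Total PEEP = 11 cmH2O (set 7 + intrinsic 4); this is the baseline alveolar pressure.
Equation of motion (constant flow): PIP = Vt/C + R·V̇ + PEEP.
R·V̇ = PIP − Vt/C − PEEP = 38.0 − 525/52.0 − 11 = 38.0 − 10.096 − 11 = 16.904 cmH2O.
R = 16.904 / 0.65 = 26.006 cmH2O·s/L.

26.0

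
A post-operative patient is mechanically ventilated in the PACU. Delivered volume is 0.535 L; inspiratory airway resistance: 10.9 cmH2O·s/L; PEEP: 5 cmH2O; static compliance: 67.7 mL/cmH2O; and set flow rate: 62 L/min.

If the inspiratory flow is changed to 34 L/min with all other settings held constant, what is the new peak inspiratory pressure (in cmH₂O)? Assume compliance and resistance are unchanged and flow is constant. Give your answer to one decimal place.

19.1

Flow: 62 L/min ÷ 60 = 1.0333 L/s.
New flow: 34 L/min ÷ 60 = 0.5667 L/s.
PIP = Vt/C + R·V̇ + PEEP (constant-flow equation of motion).
Only the resistive term changes: ΔPIP = R × ΔV̇ = 10.9 × (0.5667 − 1.0333) = 10.9 × -0.4666 = -5.086 cmH2O.
Original PIP = 535/67.7 + 10.9×1.0333 + 5 = 24.165 cmH2O; new PIP = 24.165 + (-5.086) = 19.079 cmH2O.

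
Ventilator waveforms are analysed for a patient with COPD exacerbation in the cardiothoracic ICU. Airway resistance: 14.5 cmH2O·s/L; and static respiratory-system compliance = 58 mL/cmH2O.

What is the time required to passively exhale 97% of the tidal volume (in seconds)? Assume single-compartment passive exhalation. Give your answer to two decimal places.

τ = R × C = 14.5 × 58 mL/cmH2O = 14.5 × 0.058 L/cmH2O = 0.841 s.
Exhaled fraction f = 1 − e^(−t/τ) → t = −τ·ln(1 − f) = −0.841·ln(0.03) = 2.949 s.

2.95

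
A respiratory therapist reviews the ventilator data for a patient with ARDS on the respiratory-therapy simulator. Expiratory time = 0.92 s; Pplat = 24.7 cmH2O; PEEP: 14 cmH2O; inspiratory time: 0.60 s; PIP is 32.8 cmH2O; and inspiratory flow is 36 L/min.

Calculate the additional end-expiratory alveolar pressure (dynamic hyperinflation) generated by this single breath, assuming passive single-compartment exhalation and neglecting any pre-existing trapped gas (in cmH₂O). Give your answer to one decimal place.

Flow: 36 L/min ÷ 60 = 0.6 L/s.
Vt = flow × Ti = 0.6 L/s × 0.60 s × 1000 mL/L = 360.0 mL.
R = (PIP − Pplat)/V̇ = (32.8 − 24.7) / 0.6 = 8.1/0.6 = 13.5 cmH2O·s/L.
C = Vt/(Pplat − PEEP) = 360.0 / (24.7 − 14) = 360.0/10.7 = 33.645 mL/cmH2O.
τ = R × C = 13.5 × 0.03365 L/cmH2O = 0.4543 s.
Fraction remaining = e^(−Te/τ) = e^(−0.92/0.4543) = 0.132; trapped volume = 360.0 × 0.132 = 47.52 mL.
Additional alveolar pressure from trapping ≈ V_trapped / C = 47.52 / 33.645 = 1.412 cmH2O.

1.4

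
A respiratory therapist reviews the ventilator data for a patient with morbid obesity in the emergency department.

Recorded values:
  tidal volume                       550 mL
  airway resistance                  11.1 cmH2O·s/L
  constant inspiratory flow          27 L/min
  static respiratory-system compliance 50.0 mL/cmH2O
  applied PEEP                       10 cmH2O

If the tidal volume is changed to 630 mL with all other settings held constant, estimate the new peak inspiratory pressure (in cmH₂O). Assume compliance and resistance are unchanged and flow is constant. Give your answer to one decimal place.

Flow: 27 L/min ÷ 60 = 0.45 L/s.
PIP = Vt/C + R·V̇ + PEEP (constant-flow equation of motion).
Only the elastic term changes: ΔPIP = ΔVt / C = (630 − 550) / 50.0 = 1.6 cmH2O.
Original PIP = 550/50.0 + 11.1×0.45 + 10 = 25.995 cmH2O; new PIP = 25.995 + (1.6) = 27.595 cmH2O.

27.6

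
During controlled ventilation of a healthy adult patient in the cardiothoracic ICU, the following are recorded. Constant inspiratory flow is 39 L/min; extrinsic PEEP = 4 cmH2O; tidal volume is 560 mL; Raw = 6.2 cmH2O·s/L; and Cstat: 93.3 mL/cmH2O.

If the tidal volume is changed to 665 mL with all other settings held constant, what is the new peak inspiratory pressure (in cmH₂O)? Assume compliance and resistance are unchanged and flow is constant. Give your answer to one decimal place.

Flow: 39 L/min ÷ 60 = 0.65 L/s.
PIP = Vt/C + R·V̇ + PEEP (constant-flow equation of motion).
Only the elastic term changes: ΔPIP = ΔVt / C = (665 − 560) / 93.3 = 1.125 cmH2O.
Original PIP = 560/93.3 + 6.2×0.65 + 4 = 14.032 cmH2O; new PIP = 14.032 + (1.125) = 15.157 cmH2O.

15.2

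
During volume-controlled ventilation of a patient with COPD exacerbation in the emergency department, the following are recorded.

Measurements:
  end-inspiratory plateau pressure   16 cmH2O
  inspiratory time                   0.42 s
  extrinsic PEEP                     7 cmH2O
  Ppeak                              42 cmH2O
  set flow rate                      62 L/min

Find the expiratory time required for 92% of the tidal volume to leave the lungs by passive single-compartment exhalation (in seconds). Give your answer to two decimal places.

Flow: 62 L/min ÷ 60 = 1.0333 L/s.
Vt = flow × Ti = 1.0333 L/s × 0.42 s × 1000 mL/L = 433.99 mL.
R = (PIP − Pplat)/V̇ = (42 − 16) / 1.0333 = 26.0/1.0333 = 25.162 cmH2O·s/L.
C = Vt/(Pplat − PEEP) = 433.99 / (16 − 7) = 433.99/9.0 = 48.221 mL/cmH2O.
τ = R × C = 25.162 × 0.04822 L/cmH2O = 1.213 s.
t = −τ·ln(1 − 0.92) = −1.213·ln(0.08) = 3.064 s.

3.06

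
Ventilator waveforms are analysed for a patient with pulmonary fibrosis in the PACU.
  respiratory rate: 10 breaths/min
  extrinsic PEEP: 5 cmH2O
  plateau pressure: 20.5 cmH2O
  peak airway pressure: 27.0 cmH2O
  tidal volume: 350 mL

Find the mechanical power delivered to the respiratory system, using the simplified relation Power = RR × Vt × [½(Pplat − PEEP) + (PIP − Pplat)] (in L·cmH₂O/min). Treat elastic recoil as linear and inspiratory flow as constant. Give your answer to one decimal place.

49.9

Per-breath work = Vt × [½(Pplat−PEEP) + (PIP−Pplat)] = 0.350 × [0.5×15.5 + 6.5] = 0.350 × 14.25 = 4.988 L·cmH2O.
Power = 10 × 4.988 = 49.88 L·cmH2O/min.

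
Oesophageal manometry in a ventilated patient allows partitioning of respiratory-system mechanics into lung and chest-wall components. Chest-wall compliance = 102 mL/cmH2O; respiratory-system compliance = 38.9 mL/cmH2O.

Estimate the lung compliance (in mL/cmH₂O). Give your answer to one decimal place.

62.9

1/CL = 1/Crs − 1/Ccw.
1/CL = 1/38.9 − 1/102 = 0.0159.
CL = 62.893 mL/cmH2O.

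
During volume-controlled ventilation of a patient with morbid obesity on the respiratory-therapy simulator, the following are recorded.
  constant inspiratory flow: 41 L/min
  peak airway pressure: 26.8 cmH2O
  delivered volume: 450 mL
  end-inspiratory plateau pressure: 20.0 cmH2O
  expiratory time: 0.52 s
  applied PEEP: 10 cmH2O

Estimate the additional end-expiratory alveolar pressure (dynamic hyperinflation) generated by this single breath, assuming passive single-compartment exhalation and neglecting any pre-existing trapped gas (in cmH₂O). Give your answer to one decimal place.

Flow: 41 L/min ÷ 60 = 0.6833 L/s.
R = (PIP − Pplat)/V̇ = (26.8 − 20.0) / 0.6833 = 6.8/0.6833 = 9.952 cmH2O·s/L.
C = Vt/(Pplat − PEEP) = 450.0 / (20.0 − 10) = 450.0/10.0 = 45.0 mL/cmH2O.
τ = R × C = 9.952 × 0.045 L/cmH2O = 0.4478 s.
Fraction remaining = e^(−Te/τ) = e^(−0.52/0.4478) = 0.3131; trapped volume = 450.0 × 0.3131 = 140.9 mL.
Additional alveolar pressure from trapping ≈ V_trapped / C = 140.9 / 45.0 = 3.131 cmH2O.

3.1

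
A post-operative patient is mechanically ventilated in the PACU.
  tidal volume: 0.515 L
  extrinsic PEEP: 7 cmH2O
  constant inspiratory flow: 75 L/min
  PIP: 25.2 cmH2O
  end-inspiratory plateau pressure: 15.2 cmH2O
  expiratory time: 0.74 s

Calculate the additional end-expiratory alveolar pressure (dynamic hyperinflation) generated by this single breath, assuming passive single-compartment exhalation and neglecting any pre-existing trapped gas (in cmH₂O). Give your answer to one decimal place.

1.9

Flow: 75 L/min ÷ 60 = 1.25 L/s.
R = (PIP − Pplat)/V̇ = (25.2 − 15.2) / 1.25 = 10.0/1.25 = 8.0 cmH2O·s/L.
C = Vt/(Pplat − PEEP) = 515.0 / (15.2 − 7) = 515.0/8.2 = 62.805 mL/cmH2O.
τ = R × C = 8.0 × 0.06281 L/cmH2O = 0.5025 s.
Fraction remaining = e^(−Te/τ) = e^(−0.74/0.5025) = 0.2293; trapped volume = 515.0 × 0.2293 = 118.09 mL.
Additional alveolar pressure from trapping ≈ V_trapped / C = 118.09 / 62.805 = 1.88 cmH2O.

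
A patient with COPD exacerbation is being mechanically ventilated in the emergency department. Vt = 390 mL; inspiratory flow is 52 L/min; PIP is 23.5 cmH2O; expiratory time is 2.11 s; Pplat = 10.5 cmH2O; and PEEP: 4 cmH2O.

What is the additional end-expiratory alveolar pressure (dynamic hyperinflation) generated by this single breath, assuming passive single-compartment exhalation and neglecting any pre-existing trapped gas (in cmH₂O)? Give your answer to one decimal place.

0.6

Flow: 52 L/min ÷ 60 = 0.8667 L/s.
R = (PIP − Pplat)/V̇ = (23.5 − 10.5) / 0.8667 = 13.0/0.8667 = 14.999 cmH2O·s/L.
C = Vt/(Pplat − PEEP) = 390.0 / (10.5 − 4) = 390.0/6.5 = 60.0 mL/cmH2O.
τ = R × C = 14.999 × 0.06 L/cmH2O = 0.8999 s.
Fraction remaining = e^(−Te/τ) = e^(−2.11/0.8999) = 0.09588; trapped volume = 390.0 × 0.09588 = 37.393 mL.
Additional alveolar pressure from trapping ≈ V_trapped / C = 37.393 / 60.0 = 0.6232 cmH2O.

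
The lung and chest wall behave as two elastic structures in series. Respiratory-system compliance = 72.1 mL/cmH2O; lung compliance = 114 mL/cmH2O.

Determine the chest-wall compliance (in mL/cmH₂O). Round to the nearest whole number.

1/Ccw = 1/Crs − 1/CL.
1/Ccw = 1/72.1 − 1/114 = 0.005098.
Ccw = 196.16 mL/cmH2O.

196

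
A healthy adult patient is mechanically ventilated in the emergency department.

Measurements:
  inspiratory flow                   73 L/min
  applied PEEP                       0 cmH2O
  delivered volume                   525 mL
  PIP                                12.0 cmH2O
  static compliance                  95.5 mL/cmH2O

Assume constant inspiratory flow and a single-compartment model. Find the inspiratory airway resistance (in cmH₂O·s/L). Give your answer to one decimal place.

Flow: 73 L/min ÷ 60 = 1.2167 L/s.
Equation of motion (constant flow): PIP = Vt/C + R·V̇ + PEEP.
R·V̇ = PIP − Vt/C − PEEP = 12.0 − 525/95.5 − 0 = 12.0 − 5.497 − 0 = 6.503 cmH2O.
R = 6.503 / 1.2167 = 5.345 cmH2O·s/L.

5.3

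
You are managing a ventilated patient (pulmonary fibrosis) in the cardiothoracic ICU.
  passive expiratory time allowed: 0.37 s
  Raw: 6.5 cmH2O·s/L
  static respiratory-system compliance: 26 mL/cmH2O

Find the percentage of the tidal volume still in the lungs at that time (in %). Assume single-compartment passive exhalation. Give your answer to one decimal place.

11.2

τ = R × C = 6.5 × 26 mL/cmH2O = 6.5 × 0.026 L/cmH2O = 0.169 s.
Passive exhalation: V(t)/V₀ = e^(−t/τ) = e^(−0.37/0.169) = 0.112.
Fraction remaining = 0.112 → 11.2%.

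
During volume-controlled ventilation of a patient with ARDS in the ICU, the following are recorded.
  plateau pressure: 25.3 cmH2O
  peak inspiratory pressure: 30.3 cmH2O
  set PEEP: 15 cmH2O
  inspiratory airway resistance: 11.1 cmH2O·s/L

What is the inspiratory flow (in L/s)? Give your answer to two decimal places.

0.45

flow = (PIP − Pplat) / Raw = 5.0 / 11.1 = 0.4505 L/s.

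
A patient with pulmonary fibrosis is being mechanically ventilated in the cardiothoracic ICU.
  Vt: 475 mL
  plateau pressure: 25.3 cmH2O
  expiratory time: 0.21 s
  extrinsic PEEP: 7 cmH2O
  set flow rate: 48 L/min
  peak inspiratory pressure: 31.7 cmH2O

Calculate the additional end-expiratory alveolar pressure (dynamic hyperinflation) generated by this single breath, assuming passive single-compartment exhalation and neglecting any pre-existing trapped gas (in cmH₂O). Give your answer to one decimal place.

Flow: 48 L/min ÷ 60 = 0.8 L/s.
R = (PIP − Pplat)/V̇ = (31.7 − 25.3) / 0.8 = 6.4/0.8 = 8.0 cmH2O·s/L.
C = Vt/(Pplat − PEEP) = 475.0 / (25.3 − 7) = 475.0/18.3 = 25.956 mL/cmH2O.
τ = R × C = 8.0 × 0.02596 L/cmH2O = 0.2077 s.
Fraction remaining = e^(−Te/τ) = e^(−0.21/0.2077) = 0.3638; trapped volume = 475.0 × 0.3638 = 172.81 mL.
Additional alveolar pressure from trapping ≈ V_trapped / C = 172.81 / 25.956 = 6.658 cmH2O.

6.7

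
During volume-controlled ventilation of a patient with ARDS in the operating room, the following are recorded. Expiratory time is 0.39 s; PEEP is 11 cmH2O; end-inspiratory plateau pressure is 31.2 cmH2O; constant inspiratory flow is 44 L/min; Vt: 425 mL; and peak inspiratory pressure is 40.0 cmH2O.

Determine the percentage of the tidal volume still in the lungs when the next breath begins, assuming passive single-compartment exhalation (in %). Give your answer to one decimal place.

21.3

Flow: 44 L/min ÷ 60 = 0.7333 L/s.
R = (PIP − Pplat)/V̇ = (40.0 − 31.2) / 0.7333 = 8.8/0.7333 = 12.001 cmH2O·s/L.
C = Vt/(Pplat − PEEP) = 425.0 / (31.2 − 11) = 425.0/20.2 = 21.04 mL/cmH2O.
τ = R × C = 12.001 × 0.02104 L/cmH2O = 0.2525 s.
Fraction remaining at end-expiration = e^(−Te/τ) = e^(−0.39/0.2525) = 0.2134 → 21.34%.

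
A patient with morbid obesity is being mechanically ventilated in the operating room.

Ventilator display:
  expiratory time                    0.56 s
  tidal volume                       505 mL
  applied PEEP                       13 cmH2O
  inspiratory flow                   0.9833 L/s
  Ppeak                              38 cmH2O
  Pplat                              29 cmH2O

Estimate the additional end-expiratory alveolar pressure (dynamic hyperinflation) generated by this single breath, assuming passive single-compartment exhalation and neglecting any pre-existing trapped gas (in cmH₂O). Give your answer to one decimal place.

R = (PIP − Pplat)/V̇ = (38 − 29) / 0.9833 = 9.0/0.9833 = 9.153 cmH2O·s/L.
C = Vt/(Pplat − PEEP) = 505.0 / (29 − 13) = 505.0/16.0 = 31.563 mL/cmH2O.
τ = R × C = 9.153 × 0.03156 L/cmH2O = 0.2889 s.
Fraction remaining = e^(−Te/τ) = e^(−0.56/0.2889) = 0.1439; trapped volume = 505.0 × 0.1439 = 72.67 mL.
Additional alveolar pressure from trapping ≈ V_trapped / C = 72.67 / 31.563 = 2.302 cmH2O.

2.3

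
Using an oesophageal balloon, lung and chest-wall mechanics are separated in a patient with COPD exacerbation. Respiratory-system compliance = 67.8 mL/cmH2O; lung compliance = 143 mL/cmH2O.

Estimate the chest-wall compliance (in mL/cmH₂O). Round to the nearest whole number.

129

1/Ccw = 1/Crs − 1/CL.
1/Ccw = 1/67.8 − 1/143 = 0.007756.
Ccw = 128.93 mL/cmH2O.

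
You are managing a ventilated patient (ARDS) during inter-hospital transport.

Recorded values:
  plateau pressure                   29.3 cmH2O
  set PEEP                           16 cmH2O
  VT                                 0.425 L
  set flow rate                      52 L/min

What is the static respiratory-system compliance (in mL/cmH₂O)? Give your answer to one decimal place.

Cstat = Vt / (Pplat − PEEP) = 425 / (29.3 − 16) = 425 / 13.3 = 31.955 mL/cmH2O.

32.0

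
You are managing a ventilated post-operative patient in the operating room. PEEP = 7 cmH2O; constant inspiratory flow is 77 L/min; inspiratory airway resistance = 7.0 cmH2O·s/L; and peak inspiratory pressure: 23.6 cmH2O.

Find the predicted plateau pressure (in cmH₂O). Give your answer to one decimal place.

Flow: 77 L/min ÷ 60 = 1.2833 L/s.
Pplat = PIP − Raw × flow = 23.6 − 7.0 × 1.2833 = 23.6 − 8.983 = 14.617 cmH2O.

14.6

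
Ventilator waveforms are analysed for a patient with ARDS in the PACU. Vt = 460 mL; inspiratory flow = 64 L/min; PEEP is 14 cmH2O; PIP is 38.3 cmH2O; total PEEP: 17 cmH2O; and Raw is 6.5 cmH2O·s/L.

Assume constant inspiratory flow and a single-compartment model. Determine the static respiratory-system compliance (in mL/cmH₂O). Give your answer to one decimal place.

32.0

Flow: 64 L/min ÷ 60 = 1.0667 L/s.
Total PEEP = 17 cmH2O (set 14 + intrinsic 3); this is the baseline alveolar pressure.
Equation of motion (constant flow): PIP = Vt/C + R·V̇ + PEEP.
Vt/C = PIP − R·V̇ − PEEP = 38.3 − 6.5×1.0667 − 17 = 38.3 − 6.934 − 17 = 14.366 cmH2O.
C = Vt / 14.366 = 460 / 14.366 = 32.02 mL/cmH2O.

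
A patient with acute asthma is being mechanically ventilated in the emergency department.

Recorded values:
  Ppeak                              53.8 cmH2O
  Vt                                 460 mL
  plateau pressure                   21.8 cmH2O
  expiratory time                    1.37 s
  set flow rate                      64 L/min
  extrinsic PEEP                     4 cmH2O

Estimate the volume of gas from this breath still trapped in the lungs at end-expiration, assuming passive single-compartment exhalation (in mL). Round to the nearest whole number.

79

Flow: 64 L/min ÷ 60 = 1.0667 L/s.
R = (PIP − Pplat)/V̇ = (53.8 − 21.8) / 1.0667 = 32.0/1.0667 = 29.999 cmH2O·s/L.
C = Vt/(Pplat − PEEP) = 460.0 / (21.8 − 4) = 460.0/17.8 = 25.843 mL/cmH2O.
τ = R × C = 29.999 × 0.02584 L/cmH2O = 0.7752 s.
Fraction remaining = e^(−Te/τ) = e^(−1.37/0.7752) = 0.1708.
Trapped volume = 460.0 × 0.1708 = 78.568 mL.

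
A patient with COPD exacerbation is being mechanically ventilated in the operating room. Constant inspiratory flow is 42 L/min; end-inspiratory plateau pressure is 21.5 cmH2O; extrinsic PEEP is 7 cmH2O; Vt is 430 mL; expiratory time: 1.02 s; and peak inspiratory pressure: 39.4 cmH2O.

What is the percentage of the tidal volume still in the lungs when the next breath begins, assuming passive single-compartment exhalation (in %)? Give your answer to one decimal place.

26.1

Flow: 42 L/min ÷ 60 = 0.7 L/s.
R = (PIP − Pplat)/V̇ = (39.4 − 21.5) / 0.7 = 17.9/0.7 = 25.571 cmH2O·s/L.
C = Vt/(Pplat − PEEP) = 430.0 / (21.5 − 7) = 430.0/14.5 = 29.655 mL/cmH2O.
τ = R × C = 25.571 × 0.02966 L/cmH2O = 0.7584 s.
Fraction remaining at end-expiration = e^(−Te/τ) = e^(−1.02/0.7584) = 0.2606 → 26.06%.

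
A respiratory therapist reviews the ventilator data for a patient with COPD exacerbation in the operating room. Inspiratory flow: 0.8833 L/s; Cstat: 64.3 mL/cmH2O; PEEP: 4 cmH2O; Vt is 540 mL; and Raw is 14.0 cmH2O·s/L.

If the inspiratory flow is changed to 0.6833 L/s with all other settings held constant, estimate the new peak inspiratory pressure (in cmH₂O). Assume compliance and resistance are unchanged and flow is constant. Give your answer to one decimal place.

PIP = Vt/C + R·V̇ + PEEP (constant-flow equation of motion).
Only the resistive term changes: ΔPIP = R × ΔV̇ = 14.0 × (0.6833 − 0.8833) = 14.0 × -0.2 = -2.8 cmH2O.
Original PIP = 540/64.3 + 14.0×0.8833 + 4 = 24.764 cmH2O; new PIP = 24.764 + (-2.8) = 21.964 cmH2O.

22.0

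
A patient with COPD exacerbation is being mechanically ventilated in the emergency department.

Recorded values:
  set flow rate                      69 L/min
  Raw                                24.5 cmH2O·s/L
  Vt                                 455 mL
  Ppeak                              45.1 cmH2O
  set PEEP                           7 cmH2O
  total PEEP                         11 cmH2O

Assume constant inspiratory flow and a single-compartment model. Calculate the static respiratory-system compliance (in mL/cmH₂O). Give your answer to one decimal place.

Flow: 69 L/min ÷ 60 = 1.15 L/s.
Total PEEP = 11 cmH2O (set 7 + intrinsic 4); this is the baseline alveolar pressure.
Equation of motion (constant flow): PIP = Vt/C + R·V̇ + PEEP.
Vt/C = PIP − R·V̇ − PEEP = 45.1 − 24.5×1.15 − 11 = 45.1 − 28.175 − 11 = 5.925 cmH2O.
C = Vt / 5.925 = 455 / 5.925 = 76.793 mL/cmH2O.

76.8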